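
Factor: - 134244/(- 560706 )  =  198/827 =2^1*3^2*11^1*827^ (-1 ) 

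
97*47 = 4559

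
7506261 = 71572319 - 64066058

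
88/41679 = 8/3789 = 0.00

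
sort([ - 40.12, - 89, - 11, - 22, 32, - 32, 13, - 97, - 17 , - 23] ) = [-97, - 89 , - 40.12, - 32, - 23,  -  22, - 17, - 11,13,32 ] 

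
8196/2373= 2732/791 = 3.45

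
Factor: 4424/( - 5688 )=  - 7/9= -3^(-2)*7^1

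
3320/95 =34 + 18/19 = 34.95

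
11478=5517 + 5961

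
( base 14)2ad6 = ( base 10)7636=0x1dd4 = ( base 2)1110111010100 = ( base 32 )7EK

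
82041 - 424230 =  - 342189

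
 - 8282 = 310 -8592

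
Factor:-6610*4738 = - 2^2 * 5^1*23^1*103^1*661^1 = - 31318180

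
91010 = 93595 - 2585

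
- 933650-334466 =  - 1268116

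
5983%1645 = 1048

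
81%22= 15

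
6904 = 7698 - 794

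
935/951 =935/951= 0.98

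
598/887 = 598/887 = 0.67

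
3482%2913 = 569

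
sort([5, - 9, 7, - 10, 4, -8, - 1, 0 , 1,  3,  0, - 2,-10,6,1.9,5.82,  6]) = [ - 10 , - 10, - 9, - 8, - 2, - 1, 0,0,  1,1.9,3,4 , 5,5.82,6,6,7]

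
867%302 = 263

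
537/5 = 107 + 2/5 = 107.40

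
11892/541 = 21 + 531/541 =21.98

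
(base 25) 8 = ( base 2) 1000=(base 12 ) 8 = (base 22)8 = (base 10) 8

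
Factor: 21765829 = 277^1 *78577^1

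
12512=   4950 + 7562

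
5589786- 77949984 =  - 72360198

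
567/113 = 567/113 = 5.02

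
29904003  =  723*41361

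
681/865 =681/865 = 0.79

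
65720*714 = 46924080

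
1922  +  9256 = 11178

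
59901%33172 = 26729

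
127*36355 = 4617085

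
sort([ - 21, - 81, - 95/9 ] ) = [  -  81, - 21 ,  -  95/9 ]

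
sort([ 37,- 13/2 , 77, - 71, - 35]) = [ - 71, - 35,-13/2,  37,77]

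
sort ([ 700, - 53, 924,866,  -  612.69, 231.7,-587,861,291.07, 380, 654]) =[ - 612.69, - 587, - 53, 231.7, 291.07, 380, 654,700, 861, 866,924 ] 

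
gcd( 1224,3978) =306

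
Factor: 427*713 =7^1*23^1*31^1*61^1=304451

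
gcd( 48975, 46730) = 5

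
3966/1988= 1983/994 = 1.99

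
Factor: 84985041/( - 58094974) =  - 2^(-1)*3^1*7^ ( - 1)*37^1*193^1*3967^1*4149641^( - 1)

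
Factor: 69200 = 2^4*5^2 * 173^1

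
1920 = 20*96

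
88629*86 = 7622094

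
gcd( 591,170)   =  1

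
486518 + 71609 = 558127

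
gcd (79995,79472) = 1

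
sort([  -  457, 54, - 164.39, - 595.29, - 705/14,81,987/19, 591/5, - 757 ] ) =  [ - 757, - 595.29, - 457,  -  164.39,-705/14,987/19, 54,81,591/5 ] 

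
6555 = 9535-2980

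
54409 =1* 54409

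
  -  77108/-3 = 25702 + 2/3  =  25702.67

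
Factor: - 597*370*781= - 2^1*3^1 * 5^1*11^1 *37^1*71^1*199^1  =  - 172515090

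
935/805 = 187/161 = 1.16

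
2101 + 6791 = 8892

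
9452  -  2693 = 6759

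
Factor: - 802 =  - 2^1* 401^1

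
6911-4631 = 2280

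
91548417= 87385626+4162791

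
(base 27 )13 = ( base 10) 30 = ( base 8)36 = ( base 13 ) 24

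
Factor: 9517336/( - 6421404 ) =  - 2379334/1605351 = - 2^1*3^( -1) * 11^( - 1)*29^1*41023^1 *48647^ ( - 1)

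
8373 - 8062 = 311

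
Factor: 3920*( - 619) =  - 2^4*5^1* 7^2*619^1 = - 2426480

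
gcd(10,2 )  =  2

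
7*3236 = 22652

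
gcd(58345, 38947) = 1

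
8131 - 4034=4097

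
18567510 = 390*47609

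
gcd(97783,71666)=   7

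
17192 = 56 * 307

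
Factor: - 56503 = - 56503^1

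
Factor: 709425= 3^3*5^2*1051^1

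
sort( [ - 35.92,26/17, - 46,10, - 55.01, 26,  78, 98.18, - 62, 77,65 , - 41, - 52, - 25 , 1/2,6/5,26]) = [ - 62, - 55.01, - 52, - 46, - 41, -35.92,- 25,1/2 , 6/5,26/17,10, 26,26, 65, 77,78,98.18]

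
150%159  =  150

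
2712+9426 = 12138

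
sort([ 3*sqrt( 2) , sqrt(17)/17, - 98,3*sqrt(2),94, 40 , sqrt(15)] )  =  [ - 98,sqrt( 17 )/17,  sqrt(15 ) , 3*sqrt(2), 3*sqrt(2 ),40, 94 ]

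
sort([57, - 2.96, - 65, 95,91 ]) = [  -  65, - 2.96,57,  91,95] 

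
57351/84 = 2731/4 = 682.75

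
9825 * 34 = 334050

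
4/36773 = 4/36773 = 0.00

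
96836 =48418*2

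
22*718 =15796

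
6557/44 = 6557/44 = 149.02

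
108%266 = 108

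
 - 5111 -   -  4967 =-144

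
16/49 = 16/49 = 0.33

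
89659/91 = 985 + 24/91 = 985.26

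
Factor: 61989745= 5^1*41^1*71^1*4259^1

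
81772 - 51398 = 30374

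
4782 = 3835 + 947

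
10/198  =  5/99 = 0.05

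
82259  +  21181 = 103440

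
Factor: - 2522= - 2^1 * 13^1*97^1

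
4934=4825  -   - 109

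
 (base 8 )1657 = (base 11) 788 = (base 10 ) 943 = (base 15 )42D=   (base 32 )tf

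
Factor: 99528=2^3*3^1 * 11^1*13^1* 29^1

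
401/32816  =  401/32816 = 0.01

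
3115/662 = 4 + 467/662 = 4.71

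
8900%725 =200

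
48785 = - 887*( - 55)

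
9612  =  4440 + 5172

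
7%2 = 1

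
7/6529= 7/6529   =  0.00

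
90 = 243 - 153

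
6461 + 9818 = 16279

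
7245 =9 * 805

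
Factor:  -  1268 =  - 2^2*317^1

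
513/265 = 1 + 248/265 = 1.94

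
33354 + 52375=85729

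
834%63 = 15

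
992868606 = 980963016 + 11905590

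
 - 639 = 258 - 897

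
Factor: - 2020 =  - 2^2*5^1*101^1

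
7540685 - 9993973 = - 2453288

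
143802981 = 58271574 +85531407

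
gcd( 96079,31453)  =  1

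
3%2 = 1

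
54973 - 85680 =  - 30707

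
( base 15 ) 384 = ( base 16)31f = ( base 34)NH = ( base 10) 799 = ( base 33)O7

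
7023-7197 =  - 174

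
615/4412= 615/4412= 0.14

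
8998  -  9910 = - 912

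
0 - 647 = -647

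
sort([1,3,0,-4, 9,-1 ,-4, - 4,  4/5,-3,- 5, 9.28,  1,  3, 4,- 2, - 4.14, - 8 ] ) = [ - 8, - 5, - 4.14,-4,-4,-4, - 3, - 2,-1,0,4/5 , 1, 1,3,3,4,9, 9.28 ]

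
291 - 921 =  - 630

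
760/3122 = 380/1561 = 0.24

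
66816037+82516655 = 149332692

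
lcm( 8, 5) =40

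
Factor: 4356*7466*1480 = 48132406080 = 2^6*3^2 * 5^1*11^2*37^1*3733^1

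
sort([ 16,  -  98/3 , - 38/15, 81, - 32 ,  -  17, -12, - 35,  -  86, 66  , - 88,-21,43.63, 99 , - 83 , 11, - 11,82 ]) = [ - 88, - 86,-83,-35, - 98/3, - 32, - 21, - 17, - 12, - 11 , - 38/15,11,16,43.63,66, 81, 82,99]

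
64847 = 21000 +43847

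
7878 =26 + 7852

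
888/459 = 296/153  =  1.93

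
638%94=74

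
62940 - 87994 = -25054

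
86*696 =59856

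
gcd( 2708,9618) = 2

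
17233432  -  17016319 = 217113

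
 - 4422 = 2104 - 6526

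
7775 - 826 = 6949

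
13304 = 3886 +9418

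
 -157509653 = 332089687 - 489599340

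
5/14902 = 5/14902 = 0.00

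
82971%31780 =19411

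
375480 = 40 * 9387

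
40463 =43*941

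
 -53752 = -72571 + 18819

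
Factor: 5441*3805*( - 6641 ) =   -  137488656205 = - 5^1*29^1 * 229^1*761^1 * 5441^1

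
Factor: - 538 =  - 2^1*269^1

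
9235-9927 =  - 692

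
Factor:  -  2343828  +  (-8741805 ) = -3^3 * 13^1*31583^1 =- 11085633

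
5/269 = 5/269 = 0.02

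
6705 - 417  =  6288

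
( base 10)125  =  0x7d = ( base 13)98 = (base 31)41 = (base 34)3n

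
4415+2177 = 6592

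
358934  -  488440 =-129506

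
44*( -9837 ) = - 432828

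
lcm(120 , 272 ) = 4080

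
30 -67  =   - 37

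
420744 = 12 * 35062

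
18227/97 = 18227/97 = 187.91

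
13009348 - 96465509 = - 83456161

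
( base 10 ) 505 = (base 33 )fa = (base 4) 13321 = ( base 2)111111001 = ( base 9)621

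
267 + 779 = 1046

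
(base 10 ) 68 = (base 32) 24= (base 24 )2K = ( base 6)152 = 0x44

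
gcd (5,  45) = 5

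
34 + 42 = 76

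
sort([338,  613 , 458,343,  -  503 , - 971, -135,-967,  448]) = [-971,-967, - 503, - 135, 338, 343, 448, 458, 613]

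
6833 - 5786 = 1047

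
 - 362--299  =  -63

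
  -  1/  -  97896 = 1/97896 = 0.00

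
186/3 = 62 = 62.00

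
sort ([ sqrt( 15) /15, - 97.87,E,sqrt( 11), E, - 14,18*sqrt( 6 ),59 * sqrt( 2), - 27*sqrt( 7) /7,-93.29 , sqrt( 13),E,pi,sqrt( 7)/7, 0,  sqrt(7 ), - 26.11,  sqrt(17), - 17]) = [ - 97.87, - 93.29,  -  26.11, - 17, - 14, - 27*sqrt(7)/7,0,sqrt( 15) /15, sqrt( 7) /7, sqrt(7 ),E,E,E, pi,  sqrt(11),sqrt( 13), sqrt ( 17) , 18*sqrt(6 ), 59*sqrt( 2) ] 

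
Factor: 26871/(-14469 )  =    -  13/7 = -7^( - 1)*13^1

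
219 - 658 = - 439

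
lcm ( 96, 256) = 768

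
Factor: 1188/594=2^1 = 2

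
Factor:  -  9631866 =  - 2^1*3^1*139^1*11549^1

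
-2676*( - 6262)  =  16757112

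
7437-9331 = -1894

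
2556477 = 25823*99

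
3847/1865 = 3847/1865 = 2.06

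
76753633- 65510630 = 11243003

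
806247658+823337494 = 1629585152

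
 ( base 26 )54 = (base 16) 86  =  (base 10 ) 134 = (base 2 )10000110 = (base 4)2012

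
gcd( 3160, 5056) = 632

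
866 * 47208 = 40882128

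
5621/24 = 234 + 5/24  =  234.21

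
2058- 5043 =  - 2985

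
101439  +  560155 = 661594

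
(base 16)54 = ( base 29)2q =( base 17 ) 4G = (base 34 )2g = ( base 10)84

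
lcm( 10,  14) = 70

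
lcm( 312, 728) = 2184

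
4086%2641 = 1445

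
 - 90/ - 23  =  90/23  =  3.91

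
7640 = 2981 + 4659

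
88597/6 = 88597/6 = 14766.17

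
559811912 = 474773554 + 85038358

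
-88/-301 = 88/301=0.29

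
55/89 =55/89 = 0.62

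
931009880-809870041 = 121139839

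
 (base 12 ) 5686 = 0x2586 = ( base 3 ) 111011210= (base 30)AK6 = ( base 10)9606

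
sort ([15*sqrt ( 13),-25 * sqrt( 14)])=[ - 25 *sqrt( 14), 15*sqrt(13)] 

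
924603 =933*991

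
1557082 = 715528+841554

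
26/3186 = 13/1593 = 0.01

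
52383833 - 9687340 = 42696493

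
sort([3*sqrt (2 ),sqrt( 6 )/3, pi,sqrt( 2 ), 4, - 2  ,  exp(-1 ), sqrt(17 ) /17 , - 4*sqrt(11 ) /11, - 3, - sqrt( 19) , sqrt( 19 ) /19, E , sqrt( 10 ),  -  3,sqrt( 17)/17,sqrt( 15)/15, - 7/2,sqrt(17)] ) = [ - sqrt(19) , - 7/2, - 3, - 3,-2, - 4*sqrt( 11 )/11,sqrt( 19)/19,sqrt(17)/17, sqrt( 17) /17,sqrt( 15)/15,exp( - 1),sqrt( 6 )/3, sqrt( 2 ), E, pi,  sqrt ( 10),4, sqrt( 17), 3 * sqrt( 2)]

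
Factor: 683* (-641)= -437803 =-641^1*683^1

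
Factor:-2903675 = -5^2*19^1*6113^1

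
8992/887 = 8992/887 = 10.14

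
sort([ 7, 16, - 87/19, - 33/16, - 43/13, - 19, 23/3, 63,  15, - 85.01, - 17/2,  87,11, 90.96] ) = [ - 85.01, - 19, - 17/2, - 87/19,  -  43/13 , - 33/16,7,  23/3, 11,15,16,63,87, 90.96 ]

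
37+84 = 121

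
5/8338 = 5/8338 = 0.00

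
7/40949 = 7/40949 = 0.00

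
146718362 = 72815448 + 73902914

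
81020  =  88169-7149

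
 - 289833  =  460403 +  - 750236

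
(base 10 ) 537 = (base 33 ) g9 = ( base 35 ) FC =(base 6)2253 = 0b1000011001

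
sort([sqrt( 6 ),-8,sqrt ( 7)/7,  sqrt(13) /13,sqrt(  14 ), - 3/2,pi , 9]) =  [-8, - 3/2, sqrt(13) /13, sqrt( 7) /7, sqrt( 6),pi,  sqrt(14), 9]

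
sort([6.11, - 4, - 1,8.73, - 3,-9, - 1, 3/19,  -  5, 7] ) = [ - 9, - 5, -4, - 3,-1, - 1, 3/19, 6.11, 7, 8.73] 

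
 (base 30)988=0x209C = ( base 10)8348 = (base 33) 7LW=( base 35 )6si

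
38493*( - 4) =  - 153972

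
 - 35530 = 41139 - 76669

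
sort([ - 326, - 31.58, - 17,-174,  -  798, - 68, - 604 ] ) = [ - 798, - 604, - 326, - 174, - 68,  -  31.58, - 17]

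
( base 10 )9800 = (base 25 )FH0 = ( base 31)A64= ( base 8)23110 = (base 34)8g8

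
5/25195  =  1/5039 =0.00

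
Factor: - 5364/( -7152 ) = 2^(-2)*3^1 =3/4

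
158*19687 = 3110546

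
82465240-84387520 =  - 1922280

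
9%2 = 1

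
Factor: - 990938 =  - 2^1 * 13^1*38113^1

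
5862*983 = 5762346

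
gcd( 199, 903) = 1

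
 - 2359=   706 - 3065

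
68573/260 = 68573/260 = 263.74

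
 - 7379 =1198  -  8577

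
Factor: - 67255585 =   -  5^1*31^2* 13997^1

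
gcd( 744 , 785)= 1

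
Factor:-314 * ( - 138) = 43332 = 2^2*3^1*23^1*157^1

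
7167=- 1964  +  9131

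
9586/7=1369+3/7 = 1369.43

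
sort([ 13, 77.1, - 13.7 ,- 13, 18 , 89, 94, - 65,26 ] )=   [-65, - 13.7, - 13, 13, 18, 26, 77.1,89, 94]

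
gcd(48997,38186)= 1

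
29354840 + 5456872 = 34811712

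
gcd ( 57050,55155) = 5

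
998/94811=998/94811 =0.01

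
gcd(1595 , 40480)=55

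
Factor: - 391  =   - 17^1 * 23^1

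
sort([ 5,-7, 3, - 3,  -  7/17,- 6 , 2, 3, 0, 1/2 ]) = [-7,-6, - 3 ,  -  7/17, 0,  1/2, 2, 3, 3,5]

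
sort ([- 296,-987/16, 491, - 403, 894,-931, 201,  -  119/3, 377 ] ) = [ - 931, - 403,- 296, - 987/16 ,-119/3, 201, 377,  491,894]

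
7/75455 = 7/75455 = 0.00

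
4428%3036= 1392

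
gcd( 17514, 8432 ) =2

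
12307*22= 270754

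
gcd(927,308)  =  1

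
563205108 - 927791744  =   - 364586636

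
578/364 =1+107/182 = 1.59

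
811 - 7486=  - 6675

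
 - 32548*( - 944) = 30725312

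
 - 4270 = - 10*427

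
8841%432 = 201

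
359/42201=359/42201 = 0.01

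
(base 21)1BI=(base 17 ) 26A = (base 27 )pf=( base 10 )690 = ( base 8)1262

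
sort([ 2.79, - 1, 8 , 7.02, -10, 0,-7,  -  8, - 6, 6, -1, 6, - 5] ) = [ - 10, - 8, -7, - 6, - 5, - 1,-1, 0, 2.79,6,  6, 7.02, 8]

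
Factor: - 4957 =-4957^1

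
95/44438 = 95/44438 = 0.00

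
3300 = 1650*2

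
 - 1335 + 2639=1304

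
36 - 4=32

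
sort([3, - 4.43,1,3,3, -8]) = [ - 8 , - 4.43,  1, 3,3,3] 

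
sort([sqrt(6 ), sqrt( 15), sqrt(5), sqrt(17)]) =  [sqrt(5), sqrt( 6) , sqrt(15), sqrt( 17)]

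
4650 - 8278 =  - 3628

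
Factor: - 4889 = -4889^1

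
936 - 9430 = -8494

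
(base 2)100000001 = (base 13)16a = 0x101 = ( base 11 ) 214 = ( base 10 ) 257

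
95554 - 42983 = 52571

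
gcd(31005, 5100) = 15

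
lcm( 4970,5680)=39760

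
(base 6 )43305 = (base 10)5945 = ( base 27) 845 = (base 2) 1011100111001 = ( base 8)13471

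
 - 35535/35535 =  - 1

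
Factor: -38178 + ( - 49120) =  - 87298=-2^1*43649^1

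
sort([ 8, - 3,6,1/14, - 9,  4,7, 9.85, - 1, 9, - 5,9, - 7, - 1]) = [ - 9, - 7, - 5,- 3 ,  -  1, - 1, 1/14, 4,6,7,8,9,9,9.85]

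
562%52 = 42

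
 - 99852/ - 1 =99852 + 0/1=99852.00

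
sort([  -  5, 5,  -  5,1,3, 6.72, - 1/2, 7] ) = [-5, - 5, - 1/2,1, 3, 5, 6.72,7]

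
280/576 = 35/72 = 0.49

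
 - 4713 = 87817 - 92530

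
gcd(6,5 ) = 1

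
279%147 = 132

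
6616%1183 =701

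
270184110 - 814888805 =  - 544704695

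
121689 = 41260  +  80429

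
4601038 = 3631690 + 969348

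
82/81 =82/81 = 1.01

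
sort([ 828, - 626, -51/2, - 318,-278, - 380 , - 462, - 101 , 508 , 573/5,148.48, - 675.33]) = [ - 675.33 , - 626, - 462, - 380, - 318,-278, - 101, - 51/2, 573/5, 148.48, 508,828 ]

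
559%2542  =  559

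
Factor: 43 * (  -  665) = -28595 = - 5^1*7^1*19^1*43^1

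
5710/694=8 + 79/347= 8.23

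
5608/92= 1402/23 = 60.96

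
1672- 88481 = -86809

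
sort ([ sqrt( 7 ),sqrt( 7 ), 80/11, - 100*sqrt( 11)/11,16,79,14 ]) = [  -  100* sqrt( 11 ) /11,  sqrt( 7 ), sqrt( 7 ),80/11 , 14,16,  79 ]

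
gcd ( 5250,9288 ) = 6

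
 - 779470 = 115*( - 6778) 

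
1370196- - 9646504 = 11016700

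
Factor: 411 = 3^1 * 137^1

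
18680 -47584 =  -  28904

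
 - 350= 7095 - 7445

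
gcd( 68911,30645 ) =1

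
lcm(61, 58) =3538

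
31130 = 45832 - 14702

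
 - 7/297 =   -  7/297 = - 0.02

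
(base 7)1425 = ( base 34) GE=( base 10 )558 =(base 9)680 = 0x22e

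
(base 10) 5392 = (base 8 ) 12420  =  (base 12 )3154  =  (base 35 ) 4E2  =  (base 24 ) 98G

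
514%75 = 64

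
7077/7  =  1011=1011.00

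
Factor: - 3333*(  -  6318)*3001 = 63194739894 = 2^1*3^6*  11^1*13^1*101^1*3001^1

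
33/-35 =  - 1 + 2/35 = - 0.94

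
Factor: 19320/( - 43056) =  - 35/78=- 2^( - 1) * 3^( - 1 ) * 5^1*7^1*13^( - 1)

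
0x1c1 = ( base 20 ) 129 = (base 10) 449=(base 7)1211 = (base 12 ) 315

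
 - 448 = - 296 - 152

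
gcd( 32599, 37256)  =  4657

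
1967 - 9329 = -7362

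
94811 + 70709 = 165520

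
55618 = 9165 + 46453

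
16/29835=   16/29835 = 0.00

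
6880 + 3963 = 10843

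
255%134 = 121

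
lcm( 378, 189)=378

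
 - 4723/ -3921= 1 + 802/3921 = 1.20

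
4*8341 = 33364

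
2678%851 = 125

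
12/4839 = 4/1613 = 0.00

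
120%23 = 5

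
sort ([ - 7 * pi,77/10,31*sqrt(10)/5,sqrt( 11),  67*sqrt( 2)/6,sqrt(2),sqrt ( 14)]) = [ - 7*pi,sqrt( 2),sqrt( 11),  sqrt(14),77/10, 67*sqrt ( 2)/6 , 31 *sqrt(10)/5]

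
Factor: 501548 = 2^2*125387^1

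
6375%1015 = 285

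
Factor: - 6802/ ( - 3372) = 3401/1686 = 2^ ( - 1 )*3^( - 1) * 19^1* 179^1*281^ ( - 1)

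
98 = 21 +77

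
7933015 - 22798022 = - 14865007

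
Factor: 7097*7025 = 5^2*47^1*151^1*281^1 = 49856425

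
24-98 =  - 74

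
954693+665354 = 1620047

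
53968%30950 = 23018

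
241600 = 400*604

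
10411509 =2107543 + 8303966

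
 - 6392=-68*94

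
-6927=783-7710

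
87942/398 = 220 + 191/199 = 220.96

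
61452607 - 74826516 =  - 13373909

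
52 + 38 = 90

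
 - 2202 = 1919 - 4121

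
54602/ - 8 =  - 27301/4 = - 6825.25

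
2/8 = 1/4=0.25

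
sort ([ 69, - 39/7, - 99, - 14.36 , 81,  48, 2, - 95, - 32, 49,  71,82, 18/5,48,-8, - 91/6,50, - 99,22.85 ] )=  [ - 99, - 99, - 95,  -  32, - 91/6, - 14.36, - 8, - 39/7,  2,  18/5,22.85, 48,48,49,50, 69, 71,81, 82] 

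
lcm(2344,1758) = 7032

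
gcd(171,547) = 1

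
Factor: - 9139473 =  - 3^8*7^1*199^1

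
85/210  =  17/42= 0.40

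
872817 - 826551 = 46266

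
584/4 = 146=146.00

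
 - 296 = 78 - 374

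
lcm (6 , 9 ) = 18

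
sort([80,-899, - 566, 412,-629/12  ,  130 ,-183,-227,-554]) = [ - 899, - 566, - 554, - 227, -183, - 629/12, 80, 130,412 ]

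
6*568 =3408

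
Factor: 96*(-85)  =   - 2^5*3^1*5^1*17^1 = - 8160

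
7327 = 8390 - 1063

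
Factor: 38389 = 13^1 * 2953^1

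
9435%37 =0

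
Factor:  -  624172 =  - 2^2*17^1*67^1*137^1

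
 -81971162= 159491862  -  241463024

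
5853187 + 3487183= 9340370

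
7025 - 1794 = 5231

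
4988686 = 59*84554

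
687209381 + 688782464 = 1375991845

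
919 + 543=1462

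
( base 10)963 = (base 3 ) 1022200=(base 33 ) t6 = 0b1111000011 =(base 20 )283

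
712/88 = 8 + 1/11 = 8.09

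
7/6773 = 7/6773 =0.00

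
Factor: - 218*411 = -2^1  *3^1 * 109^1*137^1 = - 89598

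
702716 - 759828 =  - 57112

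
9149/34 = 269+3/34 = 269.09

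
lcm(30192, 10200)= 754800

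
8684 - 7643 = 1041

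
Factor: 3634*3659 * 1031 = 13709006986 = 2^1*23^1*79^1*1031^1*3659^1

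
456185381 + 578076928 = 1034262309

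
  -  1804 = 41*( - 44)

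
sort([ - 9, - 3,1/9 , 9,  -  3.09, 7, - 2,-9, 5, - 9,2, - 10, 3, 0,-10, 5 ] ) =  [-10,-10,-9, -9 ,-9,-3.09, - 3,-2, 0,1/9, 2, 3, 5, 5, 7, 9]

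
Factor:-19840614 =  -2^1*3^1*137^1* 24137^1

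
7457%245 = 107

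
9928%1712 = 1368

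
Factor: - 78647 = -31^1*43^1*59^1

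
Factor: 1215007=17^1  *71471^1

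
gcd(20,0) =20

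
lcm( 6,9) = 18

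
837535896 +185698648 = 1023234544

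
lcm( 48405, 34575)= 242025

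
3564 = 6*594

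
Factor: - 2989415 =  - 5^1 * 11^1*13^1*37^1 * 113^1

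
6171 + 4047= 10218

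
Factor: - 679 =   -  7^1* 97^1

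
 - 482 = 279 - 761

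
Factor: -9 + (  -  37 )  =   - 46 = -2^1 * 23^1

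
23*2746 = 63158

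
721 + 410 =1131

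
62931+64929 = 127860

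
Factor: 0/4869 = 0 = 0^1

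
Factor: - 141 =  - 3^1*47^1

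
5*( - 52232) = -261160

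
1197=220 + 977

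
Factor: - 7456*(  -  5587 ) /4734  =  2^4*3^( - 2 )*37^1*151^1*233^1*263^(  -  1) = 20828336/2367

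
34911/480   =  11637/160 = 72.73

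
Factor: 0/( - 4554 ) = 0^1 =0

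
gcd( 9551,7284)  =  1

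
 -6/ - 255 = 2/85 = 0.02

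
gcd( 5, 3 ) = 1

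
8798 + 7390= 16188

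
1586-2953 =-1367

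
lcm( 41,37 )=1517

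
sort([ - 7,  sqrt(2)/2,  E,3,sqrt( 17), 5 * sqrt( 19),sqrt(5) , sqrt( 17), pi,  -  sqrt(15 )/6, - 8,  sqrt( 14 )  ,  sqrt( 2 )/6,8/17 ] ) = [ - 8,-7, - sqrt( 15)/6, sqrt(2 )/6, 8/17,sqrt( 2)/2, sqrt( 5), E, 3,pi, sqrt( 14),sqrt( 17 ),  sqrt( 17), 5*sqrt( 19)] 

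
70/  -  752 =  - 35/376  =  - 0.09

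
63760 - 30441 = 33319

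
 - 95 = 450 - 545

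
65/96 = 65/96 =0.68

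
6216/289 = 6216/289 = 21.51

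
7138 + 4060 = 11198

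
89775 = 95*945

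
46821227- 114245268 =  - 67424041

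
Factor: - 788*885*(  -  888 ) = 619273440 = 2^5*3^2*5^1 * 37^1*59^1*197^1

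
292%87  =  31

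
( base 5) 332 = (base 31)2U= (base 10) 92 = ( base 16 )5C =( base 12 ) 78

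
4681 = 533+4148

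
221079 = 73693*3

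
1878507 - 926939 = 951568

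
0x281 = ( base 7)1604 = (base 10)641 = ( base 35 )IB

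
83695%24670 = 9685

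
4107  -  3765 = 342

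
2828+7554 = 10382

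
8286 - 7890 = 396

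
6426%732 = 570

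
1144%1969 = 1144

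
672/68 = 9 + 15/17  =  9.88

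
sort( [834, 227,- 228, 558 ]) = [ - 228,227, 558, 834] 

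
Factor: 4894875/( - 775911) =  - 1631625/258637 = -3^1*5^3*19^1  *229^1 * 258637^( - 1) 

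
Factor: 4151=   7^1*593^1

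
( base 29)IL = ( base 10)543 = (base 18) 1c3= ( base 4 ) 20133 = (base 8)1037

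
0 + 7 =7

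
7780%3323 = 1134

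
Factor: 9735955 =5^1*1249^1*1559^1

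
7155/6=1192 + 1/2 = 1192.50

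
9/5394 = 3/1798 = 0.00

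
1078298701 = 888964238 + 189334463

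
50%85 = 50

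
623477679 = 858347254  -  234869575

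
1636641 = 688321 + 948320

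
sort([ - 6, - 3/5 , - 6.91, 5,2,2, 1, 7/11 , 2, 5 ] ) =[ - 6.91,-6, - 3/5,7/11,  1 , 2,  2,2,5, 5 ] 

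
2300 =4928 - 2628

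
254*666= 169164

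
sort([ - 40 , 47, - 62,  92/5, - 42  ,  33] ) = [ - 62, - 42, - 40, 92/5,33, 47 ] 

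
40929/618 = 13643/206 = 66.23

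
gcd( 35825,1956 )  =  1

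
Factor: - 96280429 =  - 7^1*19^1 * 723913^1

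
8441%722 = 499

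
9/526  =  9/526= 0.02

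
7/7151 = 7/7151 = 0.00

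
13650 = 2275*6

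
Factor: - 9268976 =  - 2^4*579311^1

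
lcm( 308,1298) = 18172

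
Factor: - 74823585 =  - 3^1*5^1*1039^1*4801^1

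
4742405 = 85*55793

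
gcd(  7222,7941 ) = 1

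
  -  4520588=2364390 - 6884978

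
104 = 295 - 191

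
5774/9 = 5774/9 = 641.56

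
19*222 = 4218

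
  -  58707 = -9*6523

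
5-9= - 4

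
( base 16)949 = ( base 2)100101001001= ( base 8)4511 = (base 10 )2377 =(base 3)10021001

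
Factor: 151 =151^1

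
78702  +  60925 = 139627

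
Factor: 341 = 11^1*31^1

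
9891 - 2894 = 6997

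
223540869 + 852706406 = 1076247275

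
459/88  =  459/88 = 5.22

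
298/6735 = 298/6735   =  0.04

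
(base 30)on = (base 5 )10433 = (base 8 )1347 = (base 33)MH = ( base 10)743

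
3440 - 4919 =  - 1479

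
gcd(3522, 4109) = 587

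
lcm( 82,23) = 1886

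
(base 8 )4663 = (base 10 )2483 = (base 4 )212303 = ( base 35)20X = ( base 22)52J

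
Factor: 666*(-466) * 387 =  - 2^2* 3^4*37^1* 43^1*233^1 = - 120107772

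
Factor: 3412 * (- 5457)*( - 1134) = 21114268056 = 2^3*3^5*7^1*17^1*107^1*853^1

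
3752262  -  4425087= - 672825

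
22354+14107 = 36461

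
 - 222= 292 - 514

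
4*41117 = 164468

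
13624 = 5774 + 7850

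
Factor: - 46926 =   -  2^1  *3^3 * 11^1*79^1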